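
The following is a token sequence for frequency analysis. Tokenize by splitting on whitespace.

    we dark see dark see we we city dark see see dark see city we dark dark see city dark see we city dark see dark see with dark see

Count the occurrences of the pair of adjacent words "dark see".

Scanning the 29 overlapping bigram windows for "dark see":
  position 2–3: dark see
  position 4–5: dark see
  position 9–10: dark see
  position 12–13: dark see
  position 17–18: dark see
  position 20–21: dark see
  position 24–25: dark see
  position 26–27: dark see
  position 29–30: dark see

9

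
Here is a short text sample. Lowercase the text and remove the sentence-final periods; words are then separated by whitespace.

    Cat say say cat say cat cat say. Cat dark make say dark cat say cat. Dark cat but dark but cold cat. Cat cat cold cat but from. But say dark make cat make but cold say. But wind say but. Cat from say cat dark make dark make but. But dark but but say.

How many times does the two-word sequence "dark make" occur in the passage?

4

Scanning the 55 overlapping bigram windows for "dark make":
  position 10–11: dark make
  position 32–33: dark make
  position 47–48: dark make
  position 49–50: dark make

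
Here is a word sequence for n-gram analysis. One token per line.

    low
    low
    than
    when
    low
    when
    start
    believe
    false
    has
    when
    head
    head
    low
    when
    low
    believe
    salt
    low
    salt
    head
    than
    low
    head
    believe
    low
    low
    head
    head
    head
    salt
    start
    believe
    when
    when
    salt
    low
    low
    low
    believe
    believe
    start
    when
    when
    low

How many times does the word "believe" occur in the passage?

Scanning the 45 tokens for "believe":
  position 8: believe
  position 17: believe
  position 25: believe
  position 33: believe
  position 40: believe
  position 41: believe

6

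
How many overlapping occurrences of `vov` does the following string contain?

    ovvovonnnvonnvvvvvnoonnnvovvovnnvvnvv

Sliding a length-3 window over the 37 characters (35 positions):
  position 3–5: vov
  position 25–27: vov
  position 28–30: vov

3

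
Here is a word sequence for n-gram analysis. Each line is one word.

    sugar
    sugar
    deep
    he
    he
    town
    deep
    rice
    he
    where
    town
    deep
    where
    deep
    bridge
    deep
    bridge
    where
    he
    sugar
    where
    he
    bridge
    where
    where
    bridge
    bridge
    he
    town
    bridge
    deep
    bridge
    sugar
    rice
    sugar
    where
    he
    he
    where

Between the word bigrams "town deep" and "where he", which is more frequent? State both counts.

"town deep": 2 occurrences
"where he": 3 occurrences

"where he" (3 vs 2)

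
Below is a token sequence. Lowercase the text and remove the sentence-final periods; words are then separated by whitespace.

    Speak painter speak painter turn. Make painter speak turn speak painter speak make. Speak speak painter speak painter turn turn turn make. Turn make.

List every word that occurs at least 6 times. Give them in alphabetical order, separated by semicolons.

painter; speak; turn

Unigram counts meeting the condition (at least 6 times):
  painter: 6
  speak: 8
  turn: 6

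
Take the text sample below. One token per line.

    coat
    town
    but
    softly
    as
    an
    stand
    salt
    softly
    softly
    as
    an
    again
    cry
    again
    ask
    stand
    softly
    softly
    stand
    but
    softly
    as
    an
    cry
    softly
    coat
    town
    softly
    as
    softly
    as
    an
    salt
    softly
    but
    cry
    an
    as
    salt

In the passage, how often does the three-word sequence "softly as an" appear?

Scanning the 38 overlapping trigram windows for "softly as an":
  position 4–6: softly as an
  position 10–12: softly as an
  position 22–24: softly as an
  position 31–33: softly as an

4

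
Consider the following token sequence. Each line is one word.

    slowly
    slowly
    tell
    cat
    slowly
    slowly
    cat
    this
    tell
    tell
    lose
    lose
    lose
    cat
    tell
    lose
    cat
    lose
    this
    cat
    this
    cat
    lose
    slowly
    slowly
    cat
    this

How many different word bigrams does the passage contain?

27 tokens → 26 bigram windows in total.
Repeated bigrams (each contributes count−1 duplicates):
  cat this: 3
  slowly slowly: 3
  cat lose: 2
  lose cat: 2
  lose lose: 2
  slowly cat: 2
  tell lose: 2
  this cat: 2
10 duplicate windows → 26 − 10 = 16 distinct.

16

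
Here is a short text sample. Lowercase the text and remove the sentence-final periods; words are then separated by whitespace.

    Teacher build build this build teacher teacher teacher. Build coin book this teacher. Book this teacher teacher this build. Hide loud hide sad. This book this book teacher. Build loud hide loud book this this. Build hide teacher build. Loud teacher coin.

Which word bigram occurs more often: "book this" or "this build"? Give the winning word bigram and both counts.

"book this": 4 occurrences
"this build": 3 occurrences

"book this" (4 vs 3)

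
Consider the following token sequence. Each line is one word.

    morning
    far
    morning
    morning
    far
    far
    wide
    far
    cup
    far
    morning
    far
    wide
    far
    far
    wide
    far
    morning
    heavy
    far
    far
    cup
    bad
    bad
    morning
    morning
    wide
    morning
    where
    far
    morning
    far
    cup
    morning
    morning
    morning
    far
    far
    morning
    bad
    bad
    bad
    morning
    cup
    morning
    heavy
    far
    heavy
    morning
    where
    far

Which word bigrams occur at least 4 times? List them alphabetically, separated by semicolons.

Bigram counts meeting the condition (at least 4 times):
  far far: 4
  far morning: 5
  morning far: 5
  morning morning: 4

far far; far morning; morning far; morning morning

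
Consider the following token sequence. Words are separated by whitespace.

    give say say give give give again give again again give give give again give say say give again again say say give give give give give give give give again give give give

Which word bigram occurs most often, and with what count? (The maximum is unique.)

"give give", 13 times

Bigram frequencies (highest first):
  give give: 13
  give again: 5
  again give: 4
  say say: 3
  say give: 3
  give say: 2
  … (2 more, each ≤ 2)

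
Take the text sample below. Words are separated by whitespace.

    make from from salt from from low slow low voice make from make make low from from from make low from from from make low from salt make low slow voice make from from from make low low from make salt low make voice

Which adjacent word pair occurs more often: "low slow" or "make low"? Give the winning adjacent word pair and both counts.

"low slow": 2 occurrences
"make low": 5 occurrences

"make low" (5 vs 2)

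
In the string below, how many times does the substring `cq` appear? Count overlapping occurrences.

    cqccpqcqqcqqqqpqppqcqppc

Sliding a length-2 window over the 24 characters (23 positions):
  position 1–2: cq
  position 7–8: cq
  position 10–11: cq
  position 20–21: cq

4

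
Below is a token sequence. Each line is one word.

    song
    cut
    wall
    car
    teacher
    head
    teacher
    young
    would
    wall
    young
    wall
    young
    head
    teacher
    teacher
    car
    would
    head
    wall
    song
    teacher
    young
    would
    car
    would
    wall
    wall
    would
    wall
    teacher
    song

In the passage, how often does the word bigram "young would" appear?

2

Scanning the 31 overlapping bigram windows for "young would":
  position 8–9: young would
  position 23–24: young would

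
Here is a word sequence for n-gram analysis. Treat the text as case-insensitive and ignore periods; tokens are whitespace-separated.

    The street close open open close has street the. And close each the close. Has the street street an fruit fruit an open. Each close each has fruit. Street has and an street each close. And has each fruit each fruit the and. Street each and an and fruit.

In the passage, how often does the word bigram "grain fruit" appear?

Scanning the 48 overlapping bigram windows for "grain fruit":
  (none found)

0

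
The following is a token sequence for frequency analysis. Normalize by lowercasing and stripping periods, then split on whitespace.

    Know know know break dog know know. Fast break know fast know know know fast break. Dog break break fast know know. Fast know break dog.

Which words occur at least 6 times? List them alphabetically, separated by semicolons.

Unigram counts meeting the condition (at least 6 times):
  break: 6
  know: 12

break; know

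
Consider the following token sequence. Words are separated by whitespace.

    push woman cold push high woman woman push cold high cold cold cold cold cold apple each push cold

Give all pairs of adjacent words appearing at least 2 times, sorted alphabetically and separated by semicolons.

cold cold; push cold

Bigram counts meeting the condition (at least 2 times):
  cold cold: 4
  push cold: 2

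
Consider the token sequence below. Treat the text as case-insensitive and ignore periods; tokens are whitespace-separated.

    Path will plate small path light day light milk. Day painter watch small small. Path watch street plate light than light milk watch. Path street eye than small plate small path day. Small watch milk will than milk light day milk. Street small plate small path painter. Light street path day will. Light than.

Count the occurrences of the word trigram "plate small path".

3

Scanning the 52 overlapping trigram windows for "plate small path":
  position 3–5: plate small path
  position 29–31: plate small path
  position 44–46: plate small path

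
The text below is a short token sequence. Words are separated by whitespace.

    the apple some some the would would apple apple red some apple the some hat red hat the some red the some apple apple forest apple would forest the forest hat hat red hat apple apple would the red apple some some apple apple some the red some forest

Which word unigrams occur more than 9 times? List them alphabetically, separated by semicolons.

Unigram counts meeting the condition (more than 9 times):
  apple: 12
  some: 10

apple; some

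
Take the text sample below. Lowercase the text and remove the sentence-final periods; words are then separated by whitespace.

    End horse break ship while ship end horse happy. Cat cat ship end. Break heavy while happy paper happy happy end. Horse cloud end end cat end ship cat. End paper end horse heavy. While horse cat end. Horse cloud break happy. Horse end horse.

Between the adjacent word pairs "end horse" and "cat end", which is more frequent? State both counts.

"end horse" (6 vs 3)

"end horse": 6 occurrences
"cat end": 3 occurrences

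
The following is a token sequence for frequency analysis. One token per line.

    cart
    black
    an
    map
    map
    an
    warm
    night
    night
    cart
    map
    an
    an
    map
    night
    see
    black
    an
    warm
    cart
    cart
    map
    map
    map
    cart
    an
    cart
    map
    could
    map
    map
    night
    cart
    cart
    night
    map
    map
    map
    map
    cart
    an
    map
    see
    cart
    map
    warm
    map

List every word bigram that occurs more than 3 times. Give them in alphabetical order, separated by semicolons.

cart map; map map

Bigram counts meeting the condition (more than 3 times):
  cart map: 4
  map map: 7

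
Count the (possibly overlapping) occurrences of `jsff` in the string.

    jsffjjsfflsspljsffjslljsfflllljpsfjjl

4

Sliding a length-4 window over the 37 characters (34 positions):
  position 1–4: jsff
  position 6–9: jsff
  position 15–18: jsff
  position 23–26: jsff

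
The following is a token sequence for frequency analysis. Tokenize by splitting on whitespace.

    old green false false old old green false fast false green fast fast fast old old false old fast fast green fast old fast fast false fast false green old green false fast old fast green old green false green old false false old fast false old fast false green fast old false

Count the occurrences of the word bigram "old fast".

5

Scanning the 52 overlapping bigram windows for "old fast":
  position 18–19: old fast
  position 23–24: old fast
  position 34–35: old fast
  position 44–45: old fast
  position 47–48: old fast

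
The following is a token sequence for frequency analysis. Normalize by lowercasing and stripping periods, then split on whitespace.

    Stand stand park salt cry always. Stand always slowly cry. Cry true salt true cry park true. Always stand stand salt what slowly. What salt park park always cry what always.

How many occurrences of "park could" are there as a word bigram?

Scanning the 30 overlapping bigram windows for "park could":
  (none found)

0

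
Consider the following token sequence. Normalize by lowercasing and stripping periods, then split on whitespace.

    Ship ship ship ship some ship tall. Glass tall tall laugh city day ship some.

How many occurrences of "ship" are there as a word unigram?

Scanning the 15 tokens for "ship":
  position 1: ship
  position 2: ship
  position 3: ship
  position 4: ship
  position 6: ship
  position 14: ship

6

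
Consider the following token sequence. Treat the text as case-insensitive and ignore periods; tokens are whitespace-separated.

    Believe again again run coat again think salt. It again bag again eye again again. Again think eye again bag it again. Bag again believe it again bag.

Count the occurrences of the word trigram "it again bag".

3

Scanning the 26 overlapping trigram windows for "it again bag":
  position 9–11: it again bag
  position 21–23: it again bag
  position 26–28: it again bag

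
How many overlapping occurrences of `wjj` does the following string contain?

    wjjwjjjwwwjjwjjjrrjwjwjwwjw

Sliding a length-3 window over the 27 characters (25 positions):
  position 1–3: wjj
  position 4–6: wjj
  position 10–12: wjj
  position 13–15: wjj

4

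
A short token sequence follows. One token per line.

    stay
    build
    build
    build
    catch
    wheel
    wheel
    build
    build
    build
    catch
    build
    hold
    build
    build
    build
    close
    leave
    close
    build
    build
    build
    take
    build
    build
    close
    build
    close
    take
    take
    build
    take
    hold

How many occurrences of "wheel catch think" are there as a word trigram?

Scanning the 31 overlapping trigram windows for "wheel catch think":
  (none found)

0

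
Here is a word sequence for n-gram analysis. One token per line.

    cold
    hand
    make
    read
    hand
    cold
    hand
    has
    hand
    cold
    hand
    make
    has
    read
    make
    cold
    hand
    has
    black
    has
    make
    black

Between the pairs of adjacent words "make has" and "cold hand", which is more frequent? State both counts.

"cold hand" (4 vs 1)

"make has": 1 occurrence
"cold hand": 4 occurrences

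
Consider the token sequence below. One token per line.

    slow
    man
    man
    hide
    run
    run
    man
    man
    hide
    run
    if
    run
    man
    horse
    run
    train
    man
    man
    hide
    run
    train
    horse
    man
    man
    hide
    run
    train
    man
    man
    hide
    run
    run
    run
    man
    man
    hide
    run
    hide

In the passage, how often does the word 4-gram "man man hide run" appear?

Scanning the 35 overlapping 4-gram windows for "man man hide run":
  position 2–5: man man hide run
  position 7–10: man man hide run
  position 17–20: man man hide run
  position 23–26: man man hide run
  position 28–31: man man hide run
  position 34–37: man man hide run

6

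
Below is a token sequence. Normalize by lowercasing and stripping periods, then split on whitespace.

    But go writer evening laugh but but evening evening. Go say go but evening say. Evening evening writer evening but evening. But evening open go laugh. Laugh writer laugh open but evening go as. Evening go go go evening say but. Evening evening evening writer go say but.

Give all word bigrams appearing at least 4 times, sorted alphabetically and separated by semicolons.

but evening; evening evening

Bigram counts meeting the condition (at least 4 times):
  but evening: 6
  evening evening: 4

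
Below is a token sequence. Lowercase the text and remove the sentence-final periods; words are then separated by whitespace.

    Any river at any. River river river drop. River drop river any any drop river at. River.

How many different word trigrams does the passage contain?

14

17 tokens → 15 trigram windows in total.
Repeated trigrams (each contributes count−1 duplicates):
  river drop river: 2
1 duplicate windows → 15 − 1 = 14 distinct.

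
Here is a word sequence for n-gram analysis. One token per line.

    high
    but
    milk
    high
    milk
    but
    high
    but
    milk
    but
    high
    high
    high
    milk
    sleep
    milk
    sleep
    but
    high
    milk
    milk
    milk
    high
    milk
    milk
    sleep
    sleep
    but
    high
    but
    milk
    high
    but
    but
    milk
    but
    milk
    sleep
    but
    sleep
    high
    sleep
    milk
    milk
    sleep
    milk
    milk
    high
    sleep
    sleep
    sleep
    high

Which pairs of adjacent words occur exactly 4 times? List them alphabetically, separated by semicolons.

but high; high but; high milk; milk high

Bigram counts meeting the condition (exactly 4 times):
  but high: 4
  high but: 4
  high milk: 4
  milk high: 4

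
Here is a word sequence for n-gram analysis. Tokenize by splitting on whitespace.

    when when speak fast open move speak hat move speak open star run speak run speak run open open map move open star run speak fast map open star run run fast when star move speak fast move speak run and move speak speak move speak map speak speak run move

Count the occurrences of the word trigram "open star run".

3

Scanning the 49 overlapping trigram windows for "open star run":
  position 11–13: open star run
  position 22–24: open star run
  position 28–30: open star run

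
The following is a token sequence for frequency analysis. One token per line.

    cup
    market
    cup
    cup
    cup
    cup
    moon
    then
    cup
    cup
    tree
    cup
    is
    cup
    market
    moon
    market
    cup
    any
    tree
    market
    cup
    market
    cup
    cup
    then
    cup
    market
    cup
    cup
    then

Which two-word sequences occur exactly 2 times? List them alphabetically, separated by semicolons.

Bigram counts meeting the condition (exactly 2 times):
  cup then: 2
  then cup: 2

cup then; then cup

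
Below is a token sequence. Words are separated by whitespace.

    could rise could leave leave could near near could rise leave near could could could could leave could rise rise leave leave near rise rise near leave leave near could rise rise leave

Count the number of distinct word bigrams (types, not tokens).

15

33 tokens → 32 bigram windows in total.
Repeated bigrams (each contributes count−1 duplicates):
  could rise: 4
  could could: 3
  leave leave: 3
  leave near: 3
  near could: 3
  rise leave: 3
  rise rise: 3
  could leave: 2
  … (1 more repeated)
17 duplicate windows → 32 − 17 = 15 distinct.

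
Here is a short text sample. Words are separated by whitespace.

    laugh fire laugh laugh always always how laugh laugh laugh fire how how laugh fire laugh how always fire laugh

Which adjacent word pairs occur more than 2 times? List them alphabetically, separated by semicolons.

fire laugh; laugh fire; laugh laugh

Bigram counts meeting the condition (more than 2 times):
  fire laugh: 3
  laugh fire: 3
  laugh laugh: 3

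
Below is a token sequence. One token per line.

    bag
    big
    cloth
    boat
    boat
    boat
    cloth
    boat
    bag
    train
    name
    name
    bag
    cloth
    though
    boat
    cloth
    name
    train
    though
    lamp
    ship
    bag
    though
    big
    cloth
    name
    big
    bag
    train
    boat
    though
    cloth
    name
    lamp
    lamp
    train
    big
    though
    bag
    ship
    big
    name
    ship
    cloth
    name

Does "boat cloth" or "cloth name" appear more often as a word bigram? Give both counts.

"cloth name" (4 vs 2)

"boat cloth": 2 occurrences
"cloth name": 4 occurrences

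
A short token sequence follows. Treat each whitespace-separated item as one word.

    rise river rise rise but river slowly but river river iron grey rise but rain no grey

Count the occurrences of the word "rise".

Scanning the 17 tokens for "rise":
  position 1: rise
  position 3: rise
  position 4: rise
  position 13: rise

4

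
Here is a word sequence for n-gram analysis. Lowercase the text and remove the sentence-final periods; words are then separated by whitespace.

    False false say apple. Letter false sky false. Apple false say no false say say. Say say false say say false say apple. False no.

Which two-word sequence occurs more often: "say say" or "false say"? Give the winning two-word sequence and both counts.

"false say" (5 vs 4)

"say say": 4 occurrences
"false say": 5 occurrences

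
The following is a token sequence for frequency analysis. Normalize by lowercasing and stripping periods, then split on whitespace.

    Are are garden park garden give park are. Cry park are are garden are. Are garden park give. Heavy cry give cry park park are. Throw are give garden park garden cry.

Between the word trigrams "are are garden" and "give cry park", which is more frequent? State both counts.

"are are garden" (3 vs 1)

"are are garden": 3 occurrences
"give cry park": 1 occurrence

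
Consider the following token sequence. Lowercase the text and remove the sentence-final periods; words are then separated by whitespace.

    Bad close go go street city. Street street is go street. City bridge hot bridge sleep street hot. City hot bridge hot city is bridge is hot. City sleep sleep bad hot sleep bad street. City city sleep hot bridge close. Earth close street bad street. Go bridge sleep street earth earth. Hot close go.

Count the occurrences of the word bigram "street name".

0

Scanning the 54 overlapping bigram windows for "street name":
  (none found)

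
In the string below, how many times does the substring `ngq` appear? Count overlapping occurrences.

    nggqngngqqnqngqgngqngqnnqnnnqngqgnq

Sliding a length-3 window over the 35 characters (33 positions):
  position 7–9: ngq
  position 13–15: ngq
  position 17–19: ngq
  position 20–22: ngq
  position 30–32: ngq

5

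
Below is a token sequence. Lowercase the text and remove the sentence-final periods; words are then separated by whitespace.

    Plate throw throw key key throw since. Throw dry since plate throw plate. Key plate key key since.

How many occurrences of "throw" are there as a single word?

5

Scanning the 18 tokens for "throw":
  position 2: throw
  position 3: throw
  position 6: throw
  position 8: throw
  position 12: throw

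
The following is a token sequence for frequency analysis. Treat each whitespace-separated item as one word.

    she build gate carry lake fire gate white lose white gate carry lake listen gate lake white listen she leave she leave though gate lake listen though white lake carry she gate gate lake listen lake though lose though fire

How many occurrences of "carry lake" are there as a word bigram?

2

Scanning the 39 overlapping bigram windows for "carry lake":
  position 4–5: carry lake
  position 12–13: carry lake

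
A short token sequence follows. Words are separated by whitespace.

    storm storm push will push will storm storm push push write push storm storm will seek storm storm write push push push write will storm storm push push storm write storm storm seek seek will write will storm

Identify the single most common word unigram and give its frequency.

"storm", 14 times

Unigram frequencies (highest first):
  storm: 14
  push: 10
  will: 6
  write: 5
  seek: 3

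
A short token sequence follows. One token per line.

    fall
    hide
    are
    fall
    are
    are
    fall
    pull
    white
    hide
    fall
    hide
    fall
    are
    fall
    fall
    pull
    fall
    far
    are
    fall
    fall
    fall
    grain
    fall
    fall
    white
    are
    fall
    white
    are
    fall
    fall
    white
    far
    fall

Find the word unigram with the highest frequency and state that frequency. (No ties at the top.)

Unigram frequencies (highest first):
  fall: 17
  are: 7
  white: 4
  hide: 3
  pull: 2
  far: 2
  … (1 more, each ≤ 1)

"fall", 17 times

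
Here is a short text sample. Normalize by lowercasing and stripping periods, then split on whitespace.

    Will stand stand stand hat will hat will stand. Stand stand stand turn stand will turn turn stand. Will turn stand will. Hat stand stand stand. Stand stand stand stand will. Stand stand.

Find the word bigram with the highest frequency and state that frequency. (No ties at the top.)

"stand stand", 12 times

Bigram frequencies (highest first):
  stand stand: 12
  stand will: 4
  will stand: 3
  turn stand: 3
  hat will: 2
  will hat: 2
  … (5 more, each ≤ 2)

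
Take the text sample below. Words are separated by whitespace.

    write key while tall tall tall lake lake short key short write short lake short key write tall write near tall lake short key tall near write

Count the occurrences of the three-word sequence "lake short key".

3

Scanning the 25 overlapping trigram windows for "lake short key":
  position 8–10: lake short key
  position 14–16: lake short key
  position 22–24: lake short key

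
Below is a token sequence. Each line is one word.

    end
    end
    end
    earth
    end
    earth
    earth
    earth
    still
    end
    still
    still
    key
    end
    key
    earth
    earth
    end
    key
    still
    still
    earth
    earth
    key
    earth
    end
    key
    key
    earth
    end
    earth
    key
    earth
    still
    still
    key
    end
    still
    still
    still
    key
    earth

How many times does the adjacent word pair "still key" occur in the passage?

Scanning the 41 overlapping bigram windows for "still key":
  position 12–13: still key
  position 35–36: still key
  position 40–41: still key

3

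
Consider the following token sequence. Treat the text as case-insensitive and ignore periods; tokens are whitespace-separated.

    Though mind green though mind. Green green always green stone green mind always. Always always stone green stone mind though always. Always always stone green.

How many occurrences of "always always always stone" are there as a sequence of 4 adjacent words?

Scanning the 22 overlapping 4-gram windows for "always always always stone":
  position 13–16: always always always stone
  position 21–24: always always always stone

2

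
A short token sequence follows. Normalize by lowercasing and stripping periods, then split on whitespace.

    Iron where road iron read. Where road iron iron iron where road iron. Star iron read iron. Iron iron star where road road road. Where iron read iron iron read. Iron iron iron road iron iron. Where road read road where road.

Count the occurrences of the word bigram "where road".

Scanning the 41 overlapping bigram windows for "where road":
  position 2–3: where road
  position 6–7: where road
  position 11–12: where road
  position 21–22: where road
  position 37–38: where road
  position 41–42: where road

6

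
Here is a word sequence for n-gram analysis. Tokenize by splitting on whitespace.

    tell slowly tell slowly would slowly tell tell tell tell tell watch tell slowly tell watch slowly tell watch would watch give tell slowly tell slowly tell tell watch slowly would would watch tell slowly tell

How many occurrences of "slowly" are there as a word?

Scanning the 36 tokens for "slowly":
  position 2: slowly
  position 4: slowly
  position 6: slowly
  position 14: slowly
  position 17: slowly
  position 24: slowly
  position 26: slowly
  position 30: slowly
  position 35: slowly

9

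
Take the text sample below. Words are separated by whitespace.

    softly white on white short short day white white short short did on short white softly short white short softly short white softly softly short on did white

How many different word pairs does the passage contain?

19

28 tokens → 27 bigram windows in total.
Repeated bigrams (each contributes count−1 duplicates):
  short white: 3
  softly short: 3
  white short: 3
  short short: 2
  white softly: 2
8 duplicate windows → 27 − 8 = 19 distinct.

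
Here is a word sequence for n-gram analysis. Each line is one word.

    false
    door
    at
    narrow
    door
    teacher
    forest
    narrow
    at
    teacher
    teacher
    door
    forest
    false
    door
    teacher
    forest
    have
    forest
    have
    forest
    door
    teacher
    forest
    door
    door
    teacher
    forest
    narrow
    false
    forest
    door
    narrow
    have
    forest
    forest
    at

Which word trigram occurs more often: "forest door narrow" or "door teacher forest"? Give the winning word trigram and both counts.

"forest door narrow": 1 occurrence
"door teacher forest": 4 occurrences

"door teacher forest" (4 vs 1)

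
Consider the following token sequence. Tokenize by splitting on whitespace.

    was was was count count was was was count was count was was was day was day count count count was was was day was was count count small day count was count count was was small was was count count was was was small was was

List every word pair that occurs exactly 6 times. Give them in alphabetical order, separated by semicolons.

Bigram counts meeting the condition (exactly 6 times):
  count count: 6
  was count: 6

count count; was count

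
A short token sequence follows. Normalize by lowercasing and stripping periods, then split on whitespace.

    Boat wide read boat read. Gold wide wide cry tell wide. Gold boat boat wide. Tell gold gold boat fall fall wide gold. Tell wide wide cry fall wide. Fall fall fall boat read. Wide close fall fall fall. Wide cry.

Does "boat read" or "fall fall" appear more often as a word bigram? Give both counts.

"fall fall" (5 vs 2)

"boat read": 2 occurrences
"fall fall": 5 occurrences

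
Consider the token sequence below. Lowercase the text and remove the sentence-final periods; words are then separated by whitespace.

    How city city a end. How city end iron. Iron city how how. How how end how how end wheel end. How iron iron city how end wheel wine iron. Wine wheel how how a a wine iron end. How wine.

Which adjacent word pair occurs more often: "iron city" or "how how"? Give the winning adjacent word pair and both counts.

"how how" (5 vs 2)

"iron city": 2 occurrences
"how how": 5 occurrences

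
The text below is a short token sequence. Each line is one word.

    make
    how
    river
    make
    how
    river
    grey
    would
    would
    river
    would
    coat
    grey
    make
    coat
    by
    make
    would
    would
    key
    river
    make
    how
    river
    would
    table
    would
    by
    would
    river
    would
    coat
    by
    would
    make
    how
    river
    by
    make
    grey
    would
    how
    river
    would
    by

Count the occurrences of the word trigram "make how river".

Scanning the 43 overlapping trigram windows for "make how river":
  position 1–3: make how river
  position 4–6: make how river
  position 22–24: make how river
  position 35–37: make how river

4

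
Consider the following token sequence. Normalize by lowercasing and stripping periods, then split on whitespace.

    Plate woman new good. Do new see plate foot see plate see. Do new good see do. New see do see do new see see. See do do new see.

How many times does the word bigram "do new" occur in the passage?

5

Scanning the 29 overlapping bigram windows for "do new":
  position 5–6: do new
  position 13–14: do new
  position 17–18: do new
  position 22–23: do new
  position 28–29: do new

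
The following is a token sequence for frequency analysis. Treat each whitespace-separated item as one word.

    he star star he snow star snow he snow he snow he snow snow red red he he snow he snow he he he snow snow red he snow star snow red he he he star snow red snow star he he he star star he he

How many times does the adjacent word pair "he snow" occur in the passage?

8

Scanning the 46 overlapping bigram windows for "he snow":
  position 4–5: he snow
  position 8–9: he snow
  position 10–11: he snow
  position 12–13: he snow
  position 18–19: he snow
  position 20–21: he snow
  position 24–25: he snow
  position 28–29: he snow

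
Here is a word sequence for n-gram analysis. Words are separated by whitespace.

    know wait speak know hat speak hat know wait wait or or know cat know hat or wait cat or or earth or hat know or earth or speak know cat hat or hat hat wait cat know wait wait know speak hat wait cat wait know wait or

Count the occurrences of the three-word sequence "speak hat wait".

1

Scanning the 47 overlapping trigram windows for "speak hat wait":
  position 42–44: speak hat wait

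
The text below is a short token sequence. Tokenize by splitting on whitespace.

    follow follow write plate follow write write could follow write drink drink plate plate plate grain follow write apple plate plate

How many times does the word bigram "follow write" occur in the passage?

Scanning the 20 overlapping bigram windows for "follow write":
  position 2–3: follow write
  position 5–6: follow write
  position 9–10: follow write
  position 17–18: follow write

4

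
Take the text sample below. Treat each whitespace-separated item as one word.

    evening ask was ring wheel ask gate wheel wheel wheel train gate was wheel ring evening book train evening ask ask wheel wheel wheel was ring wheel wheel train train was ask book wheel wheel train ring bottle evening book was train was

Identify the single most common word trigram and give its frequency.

"wheel wheel train", 3 times

Trigram frequencies (highest first):
  wheel wheel train: 3
  was ring wheel: 2
  wheel wheel wheel: 2
  evening ask was: 1
  ask was ring: 1
  ring wheel ask: 1
  … (31 more, each ≤ 1)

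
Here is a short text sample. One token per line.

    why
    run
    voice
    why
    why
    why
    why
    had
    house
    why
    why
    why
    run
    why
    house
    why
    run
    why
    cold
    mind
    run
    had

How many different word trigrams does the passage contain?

22 tokens → 20 trigram windows in total.
Repeated trigrams (each contributes count−1 duplicates):
  why why why: 3
  why run why: 2
3 duplicate windows → 20 − 3 = 17 distinct.

17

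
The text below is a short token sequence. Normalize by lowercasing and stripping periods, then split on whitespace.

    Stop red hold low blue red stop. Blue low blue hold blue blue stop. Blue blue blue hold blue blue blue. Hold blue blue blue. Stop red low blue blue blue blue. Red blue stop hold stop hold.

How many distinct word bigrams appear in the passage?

16

38 tokens → 37 bigram windows in total.
Repeated bigrams (each contributes count−1 duplicates):
  blue blue: 10
  blue hold: 3
  blue stop: 3
  hold blue: 3
  low blue: 3
  blue red: 2
  stop blue: 2
  stop hold: 2
  … (1 more repeated)
21 duplicate windows → 37 − 21 = 16 distinct.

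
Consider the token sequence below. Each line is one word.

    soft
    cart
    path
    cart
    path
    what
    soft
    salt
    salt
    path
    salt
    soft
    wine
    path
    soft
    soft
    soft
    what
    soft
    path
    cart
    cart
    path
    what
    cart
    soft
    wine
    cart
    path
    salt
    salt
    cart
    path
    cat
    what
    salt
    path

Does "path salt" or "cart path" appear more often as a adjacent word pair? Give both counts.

"cart path" (5 vs 2)

"path salt": 2 occurrences
"cart path": 5 occurrences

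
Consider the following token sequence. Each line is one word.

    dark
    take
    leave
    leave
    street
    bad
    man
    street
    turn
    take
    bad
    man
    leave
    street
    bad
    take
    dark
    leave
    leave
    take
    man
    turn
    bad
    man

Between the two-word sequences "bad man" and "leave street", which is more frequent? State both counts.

"bad man" (3 vs 2)

"bad man": 3 occurrences
"leave street": 2 occurrences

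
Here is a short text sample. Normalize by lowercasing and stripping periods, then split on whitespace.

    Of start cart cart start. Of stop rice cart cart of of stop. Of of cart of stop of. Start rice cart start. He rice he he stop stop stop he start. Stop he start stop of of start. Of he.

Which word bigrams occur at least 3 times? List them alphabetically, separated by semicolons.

Bigram counts meeting the condition (at least 3 times):
  of of: 3
  of start: 3
  of stop: 3
  stop of: 3

of of; of start; of stop; stop of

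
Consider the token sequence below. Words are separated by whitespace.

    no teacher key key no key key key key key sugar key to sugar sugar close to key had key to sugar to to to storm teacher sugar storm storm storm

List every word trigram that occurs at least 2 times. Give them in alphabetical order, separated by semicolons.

Trigram counts meeting the condition (at least 2 times):
  key key key: 3
  key to sugar: 2

key key key; key to sugar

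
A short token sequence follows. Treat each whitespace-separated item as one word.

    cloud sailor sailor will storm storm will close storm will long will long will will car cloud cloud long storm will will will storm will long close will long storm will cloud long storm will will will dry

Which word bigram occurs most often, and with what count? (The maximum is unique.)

"storm will", 6 times

Bigram frequencies (highest first):
  storm will: 6
  will will: 5
  will long: 4
  long storm: 3
  will storm: 2
  long will: 2
  … (14 more, each ≤ 2)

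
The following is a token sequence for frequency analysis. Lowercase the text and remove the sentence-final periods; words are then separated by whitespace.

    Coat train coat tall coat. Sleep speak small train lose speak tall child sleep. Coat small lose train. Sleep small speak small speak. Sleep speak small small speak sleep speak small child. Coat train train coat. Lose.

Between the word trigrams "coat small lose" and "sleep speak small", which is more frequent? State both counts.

"sleep speak small" (3 vs 1)

"coat small lose": 1 occurrence
"sleep speak small": 3 occurrences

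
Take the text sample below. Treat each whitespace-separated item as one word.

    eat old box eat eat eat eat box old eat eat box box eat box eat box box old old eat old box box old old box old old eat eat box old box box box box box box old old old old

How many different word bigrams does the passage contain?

43 tokens → 42 bigram windows in total.
Repeated bigrams (each contributes count−1 duplicates):
  box box: 8
  box old: 6
  old old: 6
  eat box: 5
  eat eat: 5
  old box: 4
  box eat: 3
  old eat: 3
  … (1 more repeated)
33 duplicate windows → 42 − 33 = 9 distinct.

9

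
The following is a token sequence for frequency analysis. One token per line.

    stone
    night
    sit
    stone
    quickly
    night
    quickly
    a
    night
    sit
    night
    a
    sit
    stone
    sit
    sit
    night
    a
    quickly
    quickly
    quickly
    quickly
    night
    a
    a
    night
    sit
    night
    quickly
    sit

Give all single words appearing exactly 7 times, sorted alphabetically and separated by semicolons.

Unigram counts meeting the condition (exactly 7 times):
  quickly: 7
  sit: 7

quickly; sit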